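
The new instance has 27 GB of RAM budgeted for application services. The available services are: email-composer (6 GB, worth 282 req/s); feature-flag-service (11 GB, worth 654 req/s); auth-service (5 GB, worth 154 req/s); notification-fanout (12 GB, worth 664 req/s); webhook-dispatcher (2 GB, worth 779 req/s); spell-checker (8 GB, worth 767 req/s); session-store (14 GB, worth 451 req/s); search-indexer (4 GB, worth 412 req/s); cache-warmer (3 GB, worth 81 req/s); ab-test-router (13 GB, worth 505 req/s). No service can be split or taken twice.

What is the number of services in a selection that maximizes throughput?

Best achievable throughput is 2622.
notification-fanout + webhook-dispatcher + spell-checker + search-indexer hits 2622 at 26 GB.
Every optimal selection uses 4 services.

4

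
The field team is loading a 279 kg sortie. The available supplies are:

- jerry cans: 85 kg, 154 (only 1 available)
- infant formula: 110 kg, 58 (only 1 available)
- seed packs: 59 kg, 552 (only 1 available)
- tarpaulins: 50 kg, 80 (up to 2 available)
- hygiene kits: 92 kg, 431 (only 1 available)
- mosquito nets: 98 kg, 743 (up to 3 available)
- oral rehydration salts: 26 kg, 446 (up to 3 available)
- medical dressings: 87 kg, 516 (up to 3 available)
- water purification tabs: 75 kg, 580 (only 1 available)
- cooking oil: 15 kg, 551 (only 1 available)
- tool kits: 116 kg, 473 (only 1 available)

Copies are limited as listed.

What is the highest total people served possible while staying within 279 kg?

A density-first pass picks seed packs + tarpaulins + 3×oral rehydration salts + water purification tabs + cooking oil — 3101 at 277 kg.
Replace seed packs and tarpaulins with mosquito nets: the trade gains 111 net, giving 3212 at 266 kg.

3212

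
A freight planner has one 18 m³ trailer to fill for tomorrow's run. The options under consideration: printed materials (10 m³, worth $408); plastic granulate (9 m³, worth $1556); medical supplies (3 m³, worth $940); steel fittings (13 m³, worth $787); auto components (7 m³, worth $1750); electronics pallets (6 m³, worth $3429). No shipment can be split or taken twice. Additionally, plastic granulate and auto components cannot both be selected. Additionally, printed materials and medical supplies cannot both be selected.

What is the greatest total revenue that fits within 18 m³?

Medical supplies + auto components + electronics pallets uses 16 of the 18 m³ and totals 6119.
Next best is plastic granulate + medical supplies + electronics pallets at 5925 (18 m³) — short by 194.

6119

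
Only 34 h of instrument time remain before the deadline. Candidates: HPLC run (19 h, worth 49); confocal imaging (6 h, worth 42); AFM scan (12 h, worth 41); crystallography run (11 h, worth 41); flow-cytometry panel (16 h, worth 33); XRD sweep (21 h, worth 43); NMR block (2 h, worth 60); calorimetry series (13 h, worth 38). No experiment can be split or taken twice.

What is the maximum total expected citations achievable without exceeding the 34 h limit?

184

Taking confocal imaging + AFM scan + crystallography run + NMR block: 31 h used, 184 in expected citations.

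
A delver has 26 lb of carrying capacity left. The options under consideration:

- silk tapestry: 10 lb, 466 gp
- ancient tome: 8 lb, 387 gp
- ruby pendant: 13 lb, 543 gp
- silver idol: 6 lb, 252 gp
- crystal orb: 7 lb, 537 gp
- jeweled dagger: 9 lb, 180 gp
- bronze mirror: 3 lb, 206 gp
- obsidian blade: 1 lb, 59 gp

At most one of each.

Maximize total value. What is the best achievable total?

Density check — crystal orb 76.71, bronze mirror 68.67, obsidian blade 59.00 are the best per lb.
The ratio heuristic lands on ancient tome + silver idol + crystal orb + bronze mirror + obsidian blade (1441) but leaves 1 lb idle.
Dropping ancient tome and obsidian blade frees 9 lb; slotting in silk tapestry (10 lb) lifts the total to 1461 at 26 lb.
That's the maximum — no swap from here does better than 1461.

1461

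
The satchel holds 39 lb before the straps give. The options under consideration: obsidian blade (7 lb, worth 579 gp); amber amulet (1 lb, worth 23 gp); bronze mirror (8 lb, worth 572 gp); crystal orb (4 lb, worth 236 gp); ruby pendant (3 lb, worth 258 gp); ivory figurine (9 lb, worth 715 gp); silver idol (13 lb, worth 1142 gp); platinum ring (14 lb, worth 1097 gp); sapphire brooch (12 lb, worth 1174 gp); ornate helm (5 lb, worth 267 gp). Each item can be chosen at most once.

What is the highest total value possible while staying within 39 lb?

3413

Greedy by ratio would take obsidian blade + crystal orb + ruby pendant + silver idol + sapphire brooch: 39 lb used, total 3389.
The 14 lb tied up in obsidian blade and crystal orb and ruby pendant is better spent on platinum ring — total rises to 3413 (39 lb).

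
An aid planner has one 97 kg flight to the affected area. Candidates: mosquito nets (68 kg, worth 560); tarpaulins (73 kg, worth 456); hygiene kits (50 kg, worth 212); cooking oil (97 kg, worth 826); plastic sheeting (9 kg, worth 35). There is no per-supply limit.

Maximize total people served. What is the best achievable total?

826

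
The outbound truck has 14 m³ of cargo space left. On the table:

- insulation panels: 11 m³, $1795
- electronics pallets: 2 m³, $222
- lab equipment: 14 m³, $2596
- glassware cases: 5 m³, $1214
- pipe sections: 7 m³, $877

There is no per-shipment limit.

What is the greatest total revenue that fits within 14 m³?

Density check — glassware cases 242.80, lab equipment 185.43, insulation panels 163.18 are the best per m³.
2×electronics pallets + 2×glassware cases uses 14 of the 14 m³ and totals 2872.
Every other selection either busts 14 m³ or fails to beat 2872.

2872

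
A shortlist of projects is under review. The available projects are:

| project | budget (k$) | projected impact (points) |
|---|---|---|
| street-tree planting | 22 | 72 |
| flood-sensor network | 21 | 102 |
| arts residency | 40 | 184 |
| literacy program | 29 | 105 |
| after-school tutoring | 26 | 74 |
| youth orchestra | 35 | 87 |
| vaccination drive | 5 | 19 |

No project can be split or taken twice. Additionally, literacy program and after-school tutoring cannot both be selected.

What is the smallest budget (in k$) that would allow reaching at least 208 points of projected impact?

55

Minimise k$ subject to total projected impact ≥ 208.
flood-sensor network + literacy program + vaccination drive: 226 projected impact at 55 k$.
No combination under 55 k$ hits 208.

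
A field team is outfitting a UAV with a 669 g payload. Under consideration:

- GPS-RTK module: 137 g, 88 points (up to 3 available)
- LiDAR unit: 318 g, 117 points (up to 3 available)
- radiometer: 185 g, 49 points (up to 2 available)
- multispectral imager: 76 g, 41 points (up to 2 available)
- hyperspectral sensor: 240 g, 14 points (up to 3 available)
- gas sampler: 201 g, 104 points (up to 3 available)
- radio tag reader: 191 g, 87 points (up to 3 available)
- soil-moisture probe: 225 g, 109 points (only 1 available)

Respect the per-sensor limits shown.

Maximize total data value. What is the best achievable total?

373

Greedy by ratio would take 3×GPS-RTK module + 2×multispectral imager: 563 g used, total 346.
Replace 2×multispectral imager with soil-moisture probe: the trade gains 27 net, giving 373 at 636 g.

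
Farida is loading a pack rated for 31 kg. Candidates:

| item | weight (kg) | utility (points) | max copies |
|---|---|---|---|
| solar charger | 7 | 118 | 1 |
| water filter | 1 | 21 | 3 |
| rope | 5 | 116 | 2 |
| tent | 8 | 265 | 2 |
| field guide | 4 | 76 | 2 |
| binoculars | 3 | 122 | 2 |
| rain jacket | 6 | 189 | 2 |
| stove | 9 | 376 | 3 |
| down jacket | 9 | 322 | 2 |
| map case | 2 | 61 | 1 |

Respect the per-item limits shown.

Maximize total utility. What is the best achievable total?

1271

The ratio ordering already packs tightly: water filter + binoculars + 3×stove, 31 kg, 1271.
That's the maximum — no swap from here does better than 1271.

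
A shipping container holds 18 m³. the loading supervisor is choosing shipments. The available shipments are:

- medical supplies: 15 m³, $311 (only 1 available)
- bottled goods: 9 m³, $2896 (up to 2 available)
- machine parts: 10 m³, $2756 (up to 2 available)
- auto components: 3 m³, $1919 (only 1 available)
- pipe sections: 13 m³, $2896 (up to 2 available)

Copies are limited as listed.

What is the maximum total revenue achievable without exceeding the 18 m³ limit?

A density-first pass picks bottled goods + auto components — 4815 at 12 m³.
The 3 m³ tied up in auto components is better spent on bottled goods — total rises to 5792 (18 m³).

5792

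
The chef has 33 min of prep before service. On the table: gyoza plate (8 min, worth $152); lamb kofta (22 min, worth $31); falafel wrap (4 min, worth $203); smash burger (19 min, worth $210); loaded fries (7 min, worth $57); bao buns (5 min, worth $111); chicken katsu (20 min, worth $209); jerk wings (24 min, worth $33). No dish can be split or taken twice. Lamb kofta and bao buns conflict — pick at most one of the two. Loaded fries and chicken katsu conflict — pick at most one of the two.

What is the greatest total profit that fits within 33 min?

565

Filling by ratio: gyoza plate + falafel wrap + loaded fries + bao buns for 523, with 9 min left unused.
Replace loaded fries and bao buns with smash burger: the trade gains 42 net, giving 565 at 31 min.
Every other selection either busts 33 min or breaks a pairing rule or fails to beat 565.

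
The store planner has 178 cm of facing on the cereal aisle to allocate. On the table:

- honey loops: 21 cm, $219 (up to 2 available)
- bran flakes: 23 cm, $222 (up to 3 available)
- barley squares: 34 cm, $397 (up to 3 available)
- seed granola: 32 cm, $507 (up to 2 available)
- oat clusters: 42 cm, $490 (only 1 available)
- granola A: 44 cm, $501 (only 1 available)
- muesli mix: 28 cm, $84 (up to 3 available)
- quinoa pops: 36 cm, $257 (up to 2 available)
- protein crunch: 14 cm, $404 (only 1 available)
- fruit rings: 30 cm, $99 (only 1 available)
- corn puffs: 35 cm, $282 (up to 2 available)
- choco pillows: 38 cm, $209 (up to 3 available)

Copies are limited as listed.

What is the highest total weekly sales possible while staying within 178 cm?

The ratio heuristic lands on honey loops + 2×barley squares + 2×seed granola + protein crunch (2431) but leaves 11 cm idle.
Dropping barley squares frees 34 cm; slotting in granola A (44 cm) lifts the total to 2535 at 177 cm.
That's the maximum — no swap from here does better than 2535.

2535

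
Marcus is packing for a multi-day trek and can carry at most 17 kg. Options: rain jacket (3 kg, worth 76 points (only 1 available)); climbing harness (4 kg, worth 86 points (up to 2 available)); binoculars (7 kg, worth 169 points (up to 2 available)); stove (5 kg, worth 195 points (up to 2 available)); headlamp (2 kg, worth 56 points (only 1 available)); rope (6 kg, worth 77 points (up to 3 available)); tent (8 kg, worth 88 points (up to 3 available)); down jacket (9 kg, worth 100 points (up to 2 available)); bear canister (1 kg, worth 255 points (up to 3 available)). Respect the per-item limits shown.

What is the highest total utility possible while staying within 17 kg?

Density check — bear canister 255.00, stove 39.00, headlamp 28.00 are the best per kg.
The ratio heuristic lands on 2×stove + headlamp + 3×bear canister (1211) but leaves 2 kg idle.
Replace headlamp with climbing harness: the trade gains 30 net, giving 1241 at 17 kg.
That's the maximum — no swap from here does better than 1241.

1241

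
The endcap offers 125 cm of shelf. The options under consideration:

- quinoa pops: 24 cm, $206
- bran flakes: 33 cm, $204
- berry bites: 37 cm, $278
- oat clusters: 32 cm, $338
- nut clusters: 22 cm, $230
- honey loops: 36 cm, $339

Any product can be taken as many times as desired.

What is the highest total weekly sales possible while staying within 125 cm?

The ratio heuristic lands on 3×oat clusters + nut clusters (1244) but leaves 7 cm idle.
Replace 3×oat clusters with 3×nut clusters + honey loops: the trade gains 15 net, giving 1259 at 124 cm.

1259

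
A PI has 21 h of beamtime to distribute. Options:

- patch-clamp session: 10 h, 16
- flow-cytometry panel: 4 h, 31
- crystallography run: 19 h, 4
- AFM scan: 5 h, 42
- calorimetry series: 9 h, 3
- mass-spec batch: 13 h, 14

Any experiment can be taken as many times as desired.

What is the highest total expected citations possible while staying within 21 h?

Taking 4×AFM scan: 20 h used, 168 in expected citations.
Nothing else within 21 h beats 168.

168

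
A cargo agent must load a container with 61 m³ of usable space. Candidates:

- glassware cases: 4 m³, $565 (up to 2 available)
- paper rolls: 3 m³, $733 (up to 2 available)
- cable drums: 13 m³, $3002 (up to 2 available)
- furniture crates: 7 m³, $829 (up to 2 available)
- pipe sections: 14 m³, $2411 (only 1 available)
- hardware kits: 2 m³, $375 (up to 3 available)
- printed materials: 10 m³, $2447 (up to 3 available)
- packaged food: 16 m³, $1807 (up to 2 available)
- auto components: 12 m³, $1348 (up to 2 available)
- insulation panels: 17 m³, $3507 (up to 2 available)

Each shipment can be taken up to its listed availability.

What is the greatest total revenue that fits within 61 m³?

14453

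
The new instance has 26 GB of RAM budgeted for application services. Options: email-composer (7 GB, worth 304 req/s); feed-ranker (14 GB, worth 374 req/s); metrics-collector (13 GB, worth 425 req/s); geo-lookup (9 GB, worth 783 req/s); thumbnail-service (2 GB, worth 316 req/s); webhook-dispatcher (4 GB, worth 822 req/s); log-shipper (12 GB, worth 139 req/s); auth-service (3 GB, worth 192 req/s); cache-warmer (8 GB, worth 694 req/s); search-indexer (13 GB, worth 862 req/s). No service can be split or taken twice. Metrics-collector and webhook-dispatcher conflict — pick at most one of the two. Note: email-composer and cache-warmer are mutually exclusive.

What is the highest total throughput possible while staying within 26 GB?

2807

The ratio ordering already packs tightly: geo-lookup + thumbnail-service + webhook-dispatcher + auth-service + cache-warmer, 26 GB, 2807.
Every other selection either busts 26 GB or breaks a pairing rule or fails to beat 2807.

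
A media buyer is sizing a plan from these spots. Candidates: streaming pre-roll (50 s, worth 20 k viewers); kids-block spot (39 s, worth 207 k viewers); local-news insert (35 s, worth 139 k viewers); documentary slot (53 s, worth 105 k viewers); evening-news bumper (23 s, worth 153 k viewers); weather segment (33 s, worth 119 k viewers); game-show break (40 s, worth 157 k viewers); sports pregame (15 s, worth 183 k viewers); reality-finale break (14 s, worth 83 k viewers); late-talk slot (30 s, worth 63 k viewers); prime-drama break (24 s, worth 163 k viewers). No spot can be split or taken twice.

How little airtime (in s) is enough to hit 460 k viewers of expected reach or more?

62

Look for the lowest-airtime combination reaching 460.
evening-news bumper + sports pregame + prime-drama break: 499 expected reach at 62 s.
Any bundle with less than 62 s falls short of 460.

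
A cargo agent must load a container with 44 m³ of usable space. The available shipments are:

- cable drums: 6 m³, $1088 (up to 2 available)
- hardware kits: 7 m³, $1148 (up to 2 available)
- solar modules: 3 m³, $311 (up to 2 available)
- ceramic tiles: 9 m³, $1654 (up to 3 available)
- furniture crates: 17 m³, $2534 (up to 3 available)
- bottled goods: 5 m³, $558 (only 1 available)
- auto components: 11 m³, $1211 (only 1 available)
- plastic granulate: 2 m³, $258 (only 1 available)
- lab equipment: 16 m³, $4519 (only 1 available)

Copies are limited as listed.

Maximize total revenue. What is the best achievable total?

9497

Taking the top-ratio shipments first gives 3×ceramic tiles + lab equipment for 9481 (43 m³).
The 18 m³ tied up in 2×ceramic tiles is better spent on 2×cable drums + hardware kits — total rises to 9497 (44 m³).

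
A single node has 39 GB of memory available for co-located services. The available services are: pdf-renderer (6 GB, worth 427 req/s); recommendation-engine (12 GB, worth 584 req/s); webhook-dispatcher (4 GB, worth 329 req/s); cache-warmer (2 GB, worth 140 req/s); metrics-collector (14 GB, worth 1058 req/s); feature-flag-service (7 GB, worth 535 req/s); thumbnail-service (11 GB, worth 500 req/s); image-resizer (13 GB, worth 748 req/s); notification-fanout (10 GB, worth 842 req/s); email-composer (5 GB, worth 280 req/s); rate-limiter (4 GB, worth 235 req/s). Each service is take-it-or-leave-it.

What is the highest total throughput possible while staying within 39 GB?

Taking the top-ratio services first gives webhook-dispatcher + cache-warmer + metrics-collector + feature-flag-service + notification-fanout for 2904 (37 GB).
The 4 GB tied up in webhook-dispatcher is better spent on pdf-renderer — total rises to 3002 (39 GB).
The closest alternative, webhook-dispatcher + metrics-collector + feature-flag-service + notification-fanout + rate-limiter, reaches only 2999.

3002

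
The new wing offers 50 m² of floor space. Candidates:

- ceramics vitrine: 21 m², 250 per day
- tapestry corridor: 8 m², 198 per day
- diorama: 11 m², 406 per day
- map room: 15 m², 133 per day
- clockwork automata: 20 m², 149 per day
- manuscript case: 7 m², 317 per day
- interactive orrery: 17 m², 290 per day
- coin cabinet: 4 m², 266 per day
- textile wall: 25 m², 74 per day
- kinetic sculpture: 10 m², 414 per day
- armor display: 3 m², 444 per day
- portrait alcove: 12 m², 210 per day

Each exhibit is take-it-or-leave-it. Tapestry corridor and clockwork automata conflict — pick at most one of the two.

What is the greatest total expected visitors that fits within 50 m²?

2057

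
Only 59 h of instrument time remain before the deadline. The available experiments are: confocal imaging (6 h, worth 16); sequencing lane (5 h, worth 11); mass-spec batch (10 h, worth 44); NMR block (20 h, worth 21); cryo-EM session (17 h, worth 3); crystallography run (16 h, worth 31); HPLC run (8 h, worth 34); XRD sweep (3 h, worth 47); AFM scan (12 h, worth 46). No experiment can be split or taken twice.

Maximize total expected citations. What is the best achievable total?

218

Density check — XRD sweep 15.67, mass-spec batch 4.40, HPLC run 4.25, AFM scan 3.83 are the best per h.
A density-first pass picks confocal imaging + sequencing lane + mass-spec batch + HPLC run + XRD sweep + AFM scan — 198 at 44 h.
Dropping sequencing lane frees 5 h; slotting in crystallography run (16 h) lifts the total to 218 at 55 h.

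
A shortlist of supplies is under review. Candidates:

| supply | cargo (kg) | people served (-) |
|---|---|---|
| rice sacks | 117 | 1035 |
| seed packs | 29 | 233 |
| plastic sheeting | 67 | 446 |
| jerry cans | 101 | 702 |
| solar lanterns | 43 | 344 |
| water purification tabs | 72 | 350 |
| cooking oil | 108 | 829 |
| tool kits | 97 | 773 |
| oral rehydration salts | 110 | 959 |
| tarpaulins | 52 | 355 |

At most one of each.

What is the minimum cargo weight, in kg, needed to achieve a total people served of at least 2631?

322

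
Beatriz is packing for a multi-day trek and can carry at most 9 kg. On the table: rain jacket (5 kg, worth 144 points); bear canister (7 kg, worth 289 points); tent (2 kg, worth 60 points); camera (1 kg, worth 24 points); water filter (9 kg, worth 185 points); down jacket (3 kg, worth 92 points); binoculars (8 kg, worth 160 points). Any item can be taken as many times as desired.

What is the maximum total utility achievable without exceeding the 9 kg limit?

By utility per kg: bear canister 41.29, down jacket 30.67, tent 30.00, rain jacket 28.80 lead.
The ratio ordering already packs tightly: bear canister + tent, 9 kg, 349.
Every other selection either busts 9 kg or fails to beat 349.

349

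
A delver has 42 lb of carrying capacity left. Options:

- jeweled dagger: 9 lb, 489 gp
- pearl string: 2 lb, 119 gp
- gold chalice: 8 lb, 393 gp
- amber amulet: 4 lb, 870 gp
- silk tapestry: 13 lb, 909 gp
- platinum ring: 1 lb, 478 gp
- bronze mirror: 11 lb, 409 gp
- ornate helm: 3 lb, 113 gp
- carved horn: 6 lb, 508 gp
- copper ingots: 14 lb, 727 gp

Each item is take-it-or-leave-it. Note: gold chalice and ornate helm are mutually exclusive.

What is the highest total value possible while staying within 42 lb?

Ranking by ratio (value/lb): platinum ring 478.00, amber amulet 217.50, carved horn 84.67, silk tapestry 69.92.
Filling by ratio: jeweled dagger + pearl string + amber amulet + silk tapestry + platinum ring + ornate helm + carved horn for 3486, with 4 lb left unused.
Dropping pearl string and ornate helm frees 5 lb; slotting in gold chalice (8 lb) lifts the total to 3647 at 41 lb.

3647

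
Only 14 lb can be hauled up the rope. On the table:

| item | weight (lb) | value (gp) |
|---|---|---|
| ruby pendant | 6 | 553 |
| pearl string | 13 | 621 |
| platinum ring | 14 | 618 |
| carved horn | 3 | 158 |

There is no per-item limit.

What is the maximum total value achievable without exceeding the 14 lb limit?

1106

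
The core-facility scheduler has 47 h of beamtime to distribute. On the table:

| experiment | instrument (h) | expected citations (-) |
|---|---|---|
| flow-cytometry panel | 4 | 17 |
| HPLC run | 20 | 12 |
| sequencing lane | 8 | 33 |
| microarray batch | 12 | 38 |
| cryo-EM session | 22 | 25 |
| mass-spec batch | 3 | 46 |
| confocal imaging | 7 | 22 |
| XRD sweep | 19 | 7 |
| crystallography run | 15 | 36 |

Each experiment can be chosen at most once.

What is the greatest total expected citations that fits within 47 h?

175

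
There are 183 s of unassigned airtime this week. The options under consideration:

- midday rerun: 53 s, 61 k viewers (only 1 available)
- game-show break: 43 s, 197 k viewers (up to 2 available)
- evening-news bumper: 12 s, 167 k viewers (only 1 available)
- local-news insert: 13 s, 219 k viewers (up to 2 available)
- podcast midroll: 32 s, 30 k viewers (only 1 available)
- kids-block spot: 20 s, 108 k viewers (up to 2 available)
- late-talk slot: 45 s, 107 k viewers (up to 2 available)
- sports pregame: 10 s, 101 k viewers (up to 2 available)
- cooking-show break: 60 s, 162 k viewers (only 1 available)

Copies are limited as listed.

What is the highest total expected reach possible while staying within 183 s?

1316

Ranking by ratio (expected reach/s): local-news insert 16.85, evening-news bumper 13.92, sports pregame 10.10, kids-block spot 5.40.
Greedy by ratio would take game-show break + evening-news bumper + 2×local-news insert + podcast midroll + 2×kids-block spot + 2×sports pregame: 173 s used, total 1250.
Replace podcast midroll and sports pregame with game-show break: the trade gains 66 net, giving 1316 at 174 s.
Every other selection either busts 183 s or exceeds an availability limit or fails to beat 1316.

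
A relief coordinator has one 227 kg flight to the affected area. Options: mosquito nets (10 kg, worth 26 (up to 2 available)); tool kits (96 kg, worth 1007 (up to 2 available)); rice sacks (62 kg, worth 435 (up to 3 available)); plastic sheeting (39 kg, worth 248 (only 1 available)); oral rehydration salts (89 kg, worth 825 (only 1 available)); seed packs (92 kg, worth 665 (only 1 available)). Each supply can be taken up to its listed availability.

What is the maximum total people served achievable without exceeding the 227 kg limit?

2080

Taking the top-ratio supplies first gives 2×mosquito nets + 2×tool kits for 2066 (212 kg).
The 116 kg tied up in 2×mosquito nets and tool kits is better spent on plastic sheeting + oral rehydration salts — total rises to 2080 (224 kg).
Every other selection either busts 227 kg or exceeds an availability limit or fails to beat 2080.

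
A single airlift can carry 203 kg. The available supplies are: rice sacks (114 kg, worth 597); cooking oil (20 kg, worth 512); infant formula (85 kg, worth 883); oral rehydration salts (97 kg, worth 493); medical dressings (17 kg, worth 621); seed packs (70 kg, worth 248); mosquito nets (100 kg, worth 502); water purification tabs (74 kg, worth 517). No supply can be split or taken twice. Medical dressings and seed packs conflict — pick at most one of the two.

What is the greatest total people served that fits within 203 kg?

2533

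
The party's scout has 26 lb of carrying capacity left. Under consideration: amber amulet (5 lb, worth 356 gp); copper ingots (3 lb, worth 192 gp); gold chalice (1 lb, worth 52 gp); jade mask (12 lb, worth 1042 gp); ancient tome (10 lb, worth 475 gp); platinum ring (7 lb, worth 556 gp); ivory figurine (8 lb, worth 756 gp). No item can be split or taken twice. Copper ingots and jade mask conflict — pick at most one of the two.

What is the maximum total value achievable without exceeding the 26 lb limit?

Best packing: amber amulet + gold chalice + jade mask + ivory figurine — 26 lb, 2206 total.
Runner-up amber amulet + jade mask + ivory figurine tops out at 2154.

2206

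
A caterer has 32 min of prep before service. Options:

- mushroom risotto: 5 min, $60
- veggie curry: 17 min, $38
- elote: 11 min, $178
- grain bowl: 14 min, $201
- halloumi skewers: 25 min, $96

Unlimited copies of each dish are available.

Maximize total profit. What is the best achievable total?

476

Density check — elote 16.18, grain bowl 14.36, mushroom risotto 12.00, halloumi skewers 3.84 are the best per min.
Best packing: 2×mushroom risotto + 2×elote — 32 min, 476 total.
That's the maximum — no swap from here does better than 476.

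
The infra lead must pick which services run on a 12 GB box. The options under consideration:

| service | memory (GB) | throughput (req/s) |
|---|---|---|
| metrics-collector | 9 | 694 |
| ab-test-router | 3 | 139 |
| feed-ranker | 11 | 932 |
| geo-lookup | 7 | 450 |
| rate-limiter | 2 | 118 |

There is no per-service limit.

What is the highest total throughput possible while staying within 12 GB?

932

Ranking by ratio (throughput/GB): feed-ranker 84.73, metrics-collector 77.11, geo-lookup 64.29, rate-limiter 59.00.
Best packing: feed-ranker — 11 GB, 932 total.
That's the maximum — no swap from here does better than 932.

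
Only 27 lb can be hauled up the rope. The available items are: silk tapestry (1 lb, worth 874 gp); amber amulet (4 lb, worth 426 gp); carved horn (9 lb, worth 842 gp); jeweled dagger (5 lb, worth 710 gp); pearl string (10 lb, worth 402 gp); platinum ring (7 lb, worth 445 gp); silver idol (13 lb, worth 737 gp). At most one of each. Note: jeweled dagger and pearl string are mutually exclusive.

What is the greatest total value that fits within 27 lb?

Best packing: silk tapestry + amber amulet + carved horn + jeweled dagger + platinum ring — 26 lb, 3297 total.
Runner-up silk tapestry + amber amulet + carved horn + silver idol tops out at 2879.

3297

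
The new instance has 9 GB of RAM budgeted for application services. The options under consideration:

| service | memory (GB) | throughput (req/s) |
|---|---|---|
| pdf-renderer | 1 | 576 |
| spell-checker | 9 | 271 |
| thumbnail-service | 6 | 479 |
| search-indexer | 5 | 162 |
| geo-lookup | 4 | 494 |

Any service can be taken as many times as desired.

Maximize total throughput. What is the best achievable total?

5184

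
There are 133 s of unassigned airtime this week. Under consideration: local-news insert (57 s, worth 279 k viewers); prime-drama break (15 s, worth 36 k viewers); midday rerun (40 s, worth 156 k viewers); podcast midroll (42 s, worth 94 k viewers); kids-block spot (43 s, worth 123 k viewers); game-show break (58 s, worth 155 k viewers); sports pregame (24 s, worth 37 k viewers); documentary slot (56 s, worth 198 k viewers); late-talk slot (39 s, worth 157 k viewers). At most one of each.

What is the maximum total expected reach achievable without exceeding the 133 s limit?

513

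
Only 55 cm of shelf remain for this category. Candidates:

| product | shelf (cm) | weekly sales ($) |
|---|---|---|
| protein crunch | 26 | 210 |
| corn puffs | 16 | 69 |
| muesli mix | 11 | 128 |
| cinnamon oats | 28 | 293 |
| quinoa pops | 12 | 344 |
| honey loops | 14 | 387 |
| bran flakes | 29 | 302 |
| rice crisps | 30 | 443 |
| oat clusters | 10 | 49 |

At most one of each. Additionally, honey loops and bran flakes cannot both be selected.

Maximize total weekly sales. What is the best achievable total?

Density check — quinoa pops 28.67, honey loops 27.64, rice crisps 14.77, muesli mix 11.64 are the best per cm.
Taking the top-ratio products first gives muesli mix + quinoa pops + honey loops + oat clusters for 908 (47 cm).
Dropping muesli mix and oat clusters frees 21 cm; slotting in cinnamon oats (28 cm) lifts the total to 1024 at 54 cm.
Every other selection either busts 55 cm or breaks a pairing rule or fails to beat 1024.

1024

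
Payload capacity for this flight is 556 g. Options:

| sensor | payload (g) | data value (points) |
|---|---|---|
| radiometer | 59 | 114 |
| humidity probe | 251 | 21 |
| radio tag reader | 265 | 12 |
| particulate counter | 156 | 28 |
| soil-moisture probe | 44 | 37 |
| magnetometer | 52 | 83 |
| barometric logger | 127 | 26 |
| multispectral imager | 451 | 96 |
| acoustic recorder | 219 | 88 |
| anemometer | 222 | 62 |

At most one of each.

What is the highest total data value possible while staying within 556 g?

350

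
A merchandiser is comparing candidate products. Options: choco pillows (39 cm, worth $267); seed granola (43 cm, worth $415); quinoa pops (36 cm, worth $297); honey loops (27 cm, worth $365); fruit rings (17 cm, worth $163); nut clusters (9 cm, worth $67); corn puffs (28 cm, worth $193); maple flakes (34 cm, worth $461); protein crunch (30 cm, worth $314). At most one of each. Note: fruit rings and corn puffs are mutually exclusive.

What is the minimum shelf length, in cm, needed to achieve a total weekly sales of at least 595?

Look for the lowest-shelf combination reaching 595.
fruit rings + maple flakes reaches 624 using 51 cm.
No combination under 51 cm hits 595.

51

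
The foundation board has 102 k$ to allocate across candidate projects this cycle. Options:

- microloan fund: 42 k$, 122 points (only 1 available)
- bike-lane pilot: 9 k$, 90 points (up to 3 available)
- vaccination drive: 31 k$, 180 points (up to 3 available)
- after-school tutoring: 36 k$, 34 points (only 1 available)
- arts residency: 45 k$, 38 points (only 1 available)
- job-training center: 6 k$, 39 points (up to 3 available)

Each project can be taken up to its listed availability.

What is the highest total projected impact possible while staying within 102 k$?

708

Density check — bike-lane pilot 10.00, job-training center 6.50, vaccination drive 5.81, microloan fund 2.90 are the best per k$.
Greedy by ratio would take 3×bike-lane pilot + vaccination drive + 3×job-training center: 76 k$ used, total 567.
The 6 k$ tied up in job-training center is better spent on vaccination drive — total rises to 708 (101 k$).
That's the maximum — no swap from here does better than 708.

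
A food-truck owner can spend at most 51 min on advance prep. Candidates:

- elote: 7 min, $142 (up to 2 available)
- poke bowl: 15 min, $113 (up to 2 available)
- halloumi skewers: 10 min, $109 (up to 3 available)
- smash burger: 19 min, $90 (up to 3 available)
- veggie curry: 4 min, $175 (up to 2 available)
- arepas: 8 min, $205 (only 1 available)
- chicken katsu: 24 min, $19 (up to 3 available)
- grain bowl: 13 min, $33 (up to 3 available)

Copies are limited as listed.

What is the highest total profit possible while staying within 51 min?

1057

Taking 2×elote + 2×halloumi skewers + 2×veggie curry + arepas: 50 min used, 1057 in profit.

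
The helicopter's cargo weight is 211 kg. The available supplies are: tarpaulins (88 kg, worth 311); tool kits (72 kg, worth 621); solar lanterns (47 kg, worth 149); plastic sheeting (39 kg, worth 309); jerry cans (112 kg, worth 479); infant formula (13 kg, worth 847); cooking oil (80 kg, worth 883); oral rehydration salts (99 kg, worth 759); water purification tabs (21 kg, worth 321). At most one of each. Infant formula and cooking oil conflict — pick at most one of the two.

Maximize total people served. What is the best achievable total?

Best packing: tool kits + infant formula + oral rehydration salts + water purification tabs — 205 kg, 2548 total.
An exhaustive check of the 512 subsets confirms 2548.

2548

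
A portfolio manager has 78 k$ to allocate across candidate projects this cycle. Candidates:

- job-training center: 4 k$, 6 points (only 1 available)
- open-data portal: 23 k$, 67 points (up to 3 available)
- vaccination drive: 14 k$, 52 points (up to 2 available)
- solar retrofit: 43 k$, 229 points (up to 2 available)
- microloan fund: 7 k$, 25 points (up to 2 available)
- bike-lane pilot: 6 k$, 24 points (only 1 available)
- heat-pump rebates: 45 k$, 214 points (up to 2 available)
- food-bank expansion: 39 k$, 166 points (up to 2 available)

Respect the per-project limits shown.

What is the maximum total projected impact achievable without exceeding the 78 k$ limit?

The ratio heuristic lands on 2×vaccination drive + solar retrofit + bike-lane pilot (357) but leaves 1 k$ idle.
Dropping bike-lane pilot frees 6 k$; slotting in microloan fund (7 k$) lifts the total to 358 at 78 k$.
Nothing else within 78 k$ beats 358.

358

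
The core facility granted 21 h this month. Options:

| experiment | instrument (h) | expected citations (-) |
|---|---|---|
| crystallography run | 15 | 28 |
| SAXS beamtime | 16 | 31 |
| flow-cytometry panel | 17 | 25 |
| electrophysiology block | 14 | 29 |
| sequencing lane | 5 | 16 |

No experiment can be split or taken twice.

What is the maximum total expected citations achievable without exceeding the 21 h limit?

Greedy by ratio would take electrophysiology block + sequencing lane: 19 h used, total 45.
Dropping electrophysiology block frees 14 h; slotting in SAXS beamtime (16 h) lifts the total to 47 at 21 h.
That's the maximum — no swap from here does better than 47.

47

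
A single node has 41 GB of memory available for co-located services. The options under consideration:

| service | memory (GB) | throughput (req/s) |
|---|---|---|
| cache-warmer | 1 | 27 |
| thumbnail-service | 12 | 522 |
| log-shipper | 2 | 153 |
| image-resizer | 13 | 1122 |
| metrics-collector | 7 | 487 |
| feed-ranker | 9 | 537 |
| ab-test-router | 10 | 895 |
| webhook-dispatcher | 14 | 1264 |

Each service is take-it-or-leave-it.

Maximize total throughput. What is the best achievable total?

3461

Density check — webhook-dispatcher 90.29, ab-test-router 89.50, image-resizer 86.31, log-shipper 76.50 are the best per GB.
The ratio ordering already packs tightly: cache-warmer + log-shipper + image-resizer + ab-test-router + webhook-dispatcher, 40 GB, 3461.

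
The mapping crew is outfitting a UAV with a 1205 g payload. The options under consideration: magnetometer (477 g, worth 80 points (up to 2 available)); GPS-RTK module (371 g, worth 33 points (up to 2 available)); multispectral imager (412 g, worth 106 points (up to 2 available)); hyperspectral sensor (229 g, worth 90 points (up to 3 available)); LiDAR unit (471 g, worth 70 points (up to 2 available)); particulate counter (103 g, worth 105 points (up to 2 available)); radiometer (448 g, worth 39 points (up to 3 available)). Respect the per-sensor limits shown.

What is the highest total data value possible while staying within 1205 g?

The ratio heuristic lands on 3×hyperspectral sensor + 2×particulate counter (480) but leaves 312 g idle.
The 229 g tied up in hyperspectral sensor is better spent on multispectral imager — total rises to 496 (1076 g).

496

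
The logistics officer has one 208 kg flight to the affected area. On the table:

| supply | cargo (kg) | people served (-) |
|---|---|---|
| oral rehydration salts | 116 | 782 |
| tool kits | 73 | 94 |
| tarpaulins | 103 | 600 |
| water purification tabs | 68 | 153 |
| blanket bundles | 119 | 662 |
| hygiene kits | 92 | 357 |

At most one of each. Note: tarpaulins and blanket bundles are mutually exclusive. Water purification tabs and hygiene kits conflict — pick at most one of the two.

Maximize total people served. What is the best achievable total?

1139

Ranking by ratio (people served/kg): oral rehydration salts 6.74, tarpaulins 5.83, blanket bundles 5.56.
Taking oral rehydration salts + hygiene kits: 208 kg used, 1139 in people served.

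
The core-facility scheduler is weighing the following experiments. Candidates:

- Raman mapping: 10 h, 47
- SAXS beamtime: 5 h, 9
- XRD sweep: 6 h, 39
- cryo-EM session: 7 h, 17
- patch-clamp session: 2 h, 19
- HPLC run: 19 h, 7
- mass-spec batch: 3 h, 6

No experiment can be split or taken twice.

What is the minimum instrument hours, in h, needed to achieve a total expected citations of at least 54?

Need the lightest bundle worth ≥ 54.
XRD sweep + patch-clamp session reaches 58 using 8 h.
Any bundle with less than 8 h falls short of 54.

8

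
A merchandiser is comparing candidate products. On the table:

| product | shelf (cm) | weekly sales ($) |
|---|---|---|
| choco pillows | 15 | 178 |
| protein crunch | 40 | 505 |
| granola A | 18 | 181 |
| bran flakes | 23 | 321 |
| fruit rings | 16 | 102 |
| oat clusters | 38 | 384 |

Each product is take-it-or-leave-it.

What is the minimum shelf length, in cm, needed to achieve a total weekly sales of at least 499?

Need the lightest bundle worth ≥ 499.
Taking choco pillows + bran flakes gives 499 (≥ 499) for 38 cm.
Below 38 cm the best achievable stays under 499.

38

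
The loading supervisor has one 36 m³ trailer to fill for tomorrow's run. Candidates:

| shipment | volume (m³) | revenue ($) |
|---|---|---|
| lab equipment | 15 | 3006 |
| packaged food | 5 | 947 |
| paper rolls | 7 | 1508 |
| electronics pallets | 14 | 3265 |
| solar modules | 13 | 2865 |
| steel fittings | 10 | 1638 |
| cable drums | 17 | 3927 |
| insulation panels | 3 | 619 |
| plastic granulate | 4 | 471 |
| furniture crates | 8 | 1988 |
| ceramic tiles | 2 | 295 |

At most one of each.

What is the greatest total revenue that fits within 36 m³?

8139

Filling by ratio: electronics pallets + solar modules + furniture crates for 8118, with 1 m³ left unused.
The 21 m³ tied up in solar modules and furniture crates is better spent on packaged food + cable drums — total rises to 8139 (36 m³).
No other feasible combination exceeds 8139.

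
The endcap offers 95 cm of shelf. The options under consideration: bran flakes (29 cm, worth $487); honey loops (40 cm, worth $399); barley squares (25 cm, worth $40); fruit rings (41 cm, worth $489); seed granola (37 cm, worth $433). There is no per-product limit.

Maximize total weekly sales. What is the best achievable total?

3×bran flakes uses 87 of the 95 cm and totals 1461.

1461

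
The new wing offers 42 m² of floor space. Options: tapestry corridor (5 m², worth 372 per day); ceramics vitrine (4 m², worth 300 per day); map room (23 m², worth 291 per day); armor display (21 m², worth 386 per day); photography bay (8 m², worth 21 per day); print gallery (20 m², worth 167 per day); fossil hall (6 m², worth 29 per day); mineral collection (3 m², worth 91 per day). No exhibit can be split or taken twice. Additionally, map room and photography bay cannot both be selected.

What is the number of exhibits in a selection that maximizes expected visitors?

5

Best achievable expected visitors is 1178.
One optimal bundle: tapestry corridor + ceramics vitrine + armor display + fossil hall + mineral collection (39 m²).
All optima have 5 exhibits.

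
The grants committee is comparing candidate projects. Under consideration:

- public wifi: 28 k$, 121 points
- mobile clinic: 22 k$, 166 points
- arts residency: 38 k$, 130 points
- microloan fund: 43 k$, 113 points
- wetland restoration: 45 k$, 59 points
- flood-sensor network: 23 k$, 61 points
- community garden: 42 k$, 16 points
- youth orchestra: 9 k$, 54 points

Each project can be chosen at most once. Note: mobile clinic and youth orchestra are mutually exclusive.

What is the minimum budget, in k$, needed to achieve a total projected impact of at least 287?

50

Look for the lowest-budget combination reaching 287.
public wifi + mobile clinic reaches 287 using 50 k$.
Any bundle with less than 50 k$ falls short of 287.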